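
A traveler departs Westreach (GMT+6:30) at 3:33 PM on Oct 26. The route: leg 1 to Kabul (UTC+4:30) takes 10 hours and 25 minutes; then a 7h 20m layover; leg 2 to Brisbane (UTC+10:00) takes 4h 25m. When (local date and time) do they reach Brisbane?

5:13 PM on Oct 27

Convert departure to UTC: 3:33 PM − 6:30 = 9:03 AM UTC on Oct 26.
Add 10 hours and 25 minutes leg 1 → 7:28 PM UTC.
Add 7 hours and 20 minutes layover in Kabul → 2:48 AM UTC (Oct 27).
Add 4 hours and 25 minutes leg 2 → 7:13 AM UTC.
Brisbane is UTC+10:00, so local arrival = 7:13 AM + 10:00 = 5:13 PM on Oct 27.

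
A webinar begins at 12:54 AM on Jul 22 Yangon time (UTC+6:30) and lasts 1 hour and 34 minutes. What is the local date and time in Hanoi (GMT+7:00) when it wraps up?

Convert start to UTC: 12:54 AM − 6:30 = 6:24 PM UTC on Jul 21.
Add 1 hour 34 minutes duration → 7:58 PM UTC.
Hanoi is UTC+7:00, so local end time = 7:58 PM + 7:00 = 2:58 AM on Jul 22.

2:58 AM on Jul 22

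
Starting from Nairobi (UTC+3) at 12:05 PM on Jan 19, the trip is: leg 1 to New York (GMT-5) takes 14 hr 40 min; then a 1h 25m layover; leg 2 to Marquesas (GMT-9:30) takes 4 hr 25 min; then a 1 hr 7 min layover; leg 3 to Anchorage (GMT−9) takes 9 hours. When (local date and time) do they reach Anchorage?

6:42 AM on January 20

Convert departure to UTC: 12:05 PM − 3:00 = 9:05 AM UTC on Jan 19.
Add 14 hours and 40 minutes leg 1 → 11:45 PM UTC.
Add 1 hour and 25 minutes layover in New York → 1:10 AM UTC (Jan 20).
Add 4 hours 25 minutes leg 2 → 5:35 AM UTC.
Add 1 hour and 7 minutes layover in Marquesas → 6:42 AM UTC.
Add 9 hours leg 3 → 3:42 PM UTC.
Anchorage is UTC−9:00, so local arrival = 3:42 PM − 9:00 = 6:42 AM on Jan 20.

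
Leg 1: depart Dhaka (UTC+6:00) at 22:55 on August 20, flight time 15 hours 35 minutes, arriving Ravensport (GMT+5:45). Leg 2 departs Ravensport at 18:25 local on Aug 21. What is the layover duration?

4 hours 10 minutes

Convert departure to UTC: 22:55 − 6:00 = 16:55 UTC on Aug 20.
Add 15 hours 35 minutes flight time → 08:30 UTC (Aug 21).
Ravensport is UTC+5:45, so local arrival = 08:30 + 5:45 = 14:15 on Aug 21.
Layover = 18:25 − 14:15 = 4 hours 10 minutes.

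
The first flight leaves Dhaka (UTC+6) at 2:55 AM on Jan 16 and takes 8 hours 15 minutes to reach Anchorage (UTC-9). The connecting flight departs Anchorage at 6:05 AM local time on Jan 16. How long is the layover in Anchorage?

Convert departure to UTC: 2:55 AM − 6:00 = 8:55 PM UTC on Jan 15.
Add 8 hours and 15 minutes flight time → 5:10 AM UTC (Jan 16).
Anchorage is UTC−9:00, so local arrival = 5:10 AM − 9:00 = 8:10 PM on Jan 15.
Layover = 6:05 AM − 8:10 PM (+1 day) = 9 hours 55 minutes.

9 hours 55 minutes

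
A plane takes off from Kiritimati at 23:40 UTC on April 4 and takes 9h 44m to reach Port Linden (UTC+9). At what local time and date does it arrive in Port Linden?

18:24 on April 5

Departure is given in UTC: 23:40 on Apr 4.
Add 9 hours 44 minutes → 09:24 UTC (Apr 5).
Port Linden is UTC+9:00: 09:24 + 9:00 = 18:24 on Apr 5.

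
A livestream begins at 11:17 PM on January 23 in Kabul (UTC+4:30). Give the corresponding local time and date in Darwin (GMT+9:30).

In UTC: 11:17 PM − 4:30 = 6:47 PM on Jan 23.
Darwin is UTC+9:30: 6:47 PM + 9:30 = 4:17 AM on Jan 24.

4:17 AM on January 24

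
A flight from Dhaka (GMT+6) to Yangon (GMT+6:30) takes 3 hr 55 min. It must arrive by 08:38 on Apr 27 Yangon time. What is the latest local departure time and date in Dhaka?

04:13 on April 27

Target arrival in UTC: 08:38 − 6:30 = 02:08 on Apr 27.
Subtract 3 hours and 55 minutes → departure 22:13 UTC on Apr 26.
Dhaka is UTC+6:00: 22:13 + 6:00 = 04:13 on Apr 27.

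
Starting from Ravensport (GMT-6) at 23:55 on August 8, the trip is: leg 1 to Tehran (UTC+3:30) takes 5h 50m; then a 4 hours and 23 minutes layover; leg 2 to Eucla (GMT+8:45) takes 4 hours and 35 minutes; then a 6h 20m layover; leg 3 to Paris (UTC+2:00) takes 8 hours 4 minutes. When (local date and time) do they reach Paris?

Convert departure to UTC: 23:55 + 6:00 = 05:55 UTC on Aug 9.
Add 5 hours and 50 minutes leg 1 → 11:45 UTC.
Add 4 hours and 23 minutes layover in Tehran → 16:08 UTC.
Add 4 hours and 35 minutes leg 2 → 20:43 UTC.
Add 6 hours and 20 minutes layover in Eucla → 03:03 UTC (Aug 10).
Add 8 hours 4 minutes leg 3 → 11:07 UTC.
Paris is UTC+2:00, so local arrival = 11:07 + 2:00 = 13:07 on Aug 10.

13:07 on August 10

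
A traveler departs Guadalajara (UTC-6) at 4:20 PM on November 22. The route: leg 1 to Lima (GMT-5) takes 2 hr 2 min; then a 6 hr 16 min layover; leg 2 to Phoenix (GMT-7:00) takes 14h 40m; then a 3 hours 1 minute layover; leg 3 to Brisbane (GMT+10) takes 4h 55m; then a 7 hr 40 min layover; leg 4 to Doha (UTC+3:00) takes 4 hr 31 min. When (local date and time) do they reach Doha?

Convert departure to UTC: 4:20 PM + 6:00 = 10:20 PM UTC on Nov 22.
Add 2 hours 2 minutes leg 1 → 12:22 AM UTC (Nov 23).
Add 6 hours 16 minutes layover in Lima → 6:38 AM UTC.
Add 14 hours and 40 minutes leg 2 → 9:18 PM UTC.
Add 3 hours 1 minute layover in Phoenix → 12:19 AM UTC (Nov 24).
Add 4 hours and 55 minutes leg 3 → 5:14 AM UTC.
Add 7 hours and 40 minutes layover in Brisbane → 12:54 PM UTC.
Add 4 hours 31 minutes leg 4 → 5:25 PM UTC.
Doha is UTC+3:00, so local arrival = 5:25 PM + 3:00 = 8:25 PM on Nov 24.

8:25 PM on Nov 24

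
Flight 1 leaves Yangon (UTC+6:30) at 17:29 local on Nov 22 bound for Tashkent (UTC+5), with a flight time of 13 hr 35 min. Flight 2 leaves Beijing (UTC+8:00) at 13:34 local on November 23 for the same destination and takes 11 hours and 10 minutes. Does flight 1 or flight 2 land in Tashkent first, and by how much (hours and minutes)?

Flight 1 in UTC: 17:29 − 6:30 = 10:59 on Nov 22.
+13 hours and 35 minutes → arrive 00:34 UTC on Nov 23.
Flight 2 in UTC: 13:34 − 8:00 = 05:34 on Nov 23.
+11 hours and 10 minutes → arrive 16:44 UTC on Nov 23.
Flight 1 lands earlier by 16 hours 10 minutes.

the first, by 16 hours 10 minutes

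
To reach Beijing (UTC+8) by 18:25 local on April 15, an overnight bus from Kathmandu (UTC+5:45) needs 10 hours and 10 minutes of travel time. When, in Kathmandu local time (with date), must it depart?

Target arrival in UTC: 18:25 − 8:00 = 10:25 on Apr 15.
Subtract 10 hours and 10 minutes → departure 00:15 UTC on Apr 15.
Kathmandu is UTC+5:45: 00:15 + 5:45 = 06:00 on Apr 15.

06:00 on April 15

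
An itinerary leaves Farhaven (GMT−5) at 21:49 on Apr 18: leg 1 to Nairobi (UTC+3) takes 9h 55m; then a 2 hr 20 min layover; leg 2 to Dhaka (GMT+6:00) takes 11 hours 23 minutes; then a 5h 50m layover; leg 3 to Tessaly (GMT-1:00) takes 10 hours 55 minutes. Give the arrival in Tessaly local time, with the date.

18:12 on Apr 20

Convert departure to UTC: 21:49 + 5:00 = 02:49 UTC on Apr 19.
Add 9 hours and 55 minutes leg 1 → 12:44 UTC.
Add 2 hours 20 minutes layover in Nairobi → 15:04 UTC.
Add 11 hours 23 minutes leg 2 → 02:27 UTC (Apr 20).
Add 5 hours and 50 minutes layover in Dhaka → 08:17 UTC.
Add 10 hours and 55 minutes leg 3 → 19:12 UTC.
Tessaly is UTC−1:00, so local arrival = 19:12 − 1:00 = 18:12 on Apr 20.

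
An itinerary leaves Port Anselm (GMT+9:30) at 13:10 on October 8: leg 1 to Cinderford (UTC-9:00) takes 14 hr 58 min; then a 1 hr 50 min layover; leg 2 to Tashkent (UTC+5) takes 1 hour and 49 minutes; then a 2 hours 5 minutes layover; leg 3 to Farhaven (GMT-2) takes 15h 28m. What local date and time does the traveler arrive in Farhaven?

Convert departure to UTC: 13:10 − 9:30 = 03:40 UTC on Oct 8.
Add 14 hours and 58 minutes leg 1 → 18:38 UTC.
Add 1 hour and 50 minutes layover in Cinderford → 20:28 UTC.
Add 1 hour 49 minutes leg 2 → 22:17 UTC.
Add 2 hours 5 minutes layover in Tashkent → 00:22 UTC (Oct 9).
Add 15 hours and 28 minutes leg 3 → 15:50 UTC.
Farhaven is UTC−2:00, so local arrival = 15:50 − 2:00 = 13:50 on Oct 9.

13:50 on October 9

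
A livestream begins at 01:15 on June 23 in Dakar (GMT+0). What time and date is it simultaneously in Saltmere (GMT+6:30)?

07:45 on June 23

Dakar is UTC+0 so that is 01:15 UTC.
Saltmere is UTC+6:30: 01:15 + 6:30 = 07:45 on Jun 23.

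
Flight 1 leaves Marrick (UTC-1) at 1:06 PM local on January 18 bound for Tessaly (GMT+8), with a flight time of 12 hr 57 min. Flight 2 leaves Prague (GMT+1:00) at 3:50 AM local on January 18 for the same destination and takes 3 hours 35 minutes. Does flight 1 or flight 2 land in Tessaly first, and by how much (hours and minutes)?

the second, by 20 hours 38 minutes

Flight 1 in UTC: 1:06 PM + 1:00 = 2:06 PM on Jan 18.
+12 hours and 57 minutes → arrive 3:03 AM UTC on Jan 19.
Flight 2 in UTC: 3:50 AM − 1:00 = 2:50 AM on Jan 18.
+3 hours and 35 minutes → arrive 6:25 AM UTC on Jan 18.
Flight 2 lands earlier by 20 hours 38 minutes.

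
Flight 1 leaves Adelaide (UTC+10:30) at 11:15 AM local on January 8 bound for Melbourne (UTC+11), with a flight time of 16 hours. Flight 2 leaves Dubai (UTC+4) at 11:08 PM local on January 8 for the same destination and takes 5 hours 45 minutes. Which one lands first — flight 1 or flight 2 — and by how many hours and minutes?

the first, by 8 hours 8 minutes

Flight 1 in UTC: 11:15 AM − 10:30 = 12:45 AM on Jan 8.
+16 hours → arrive 4:45 PM UTC on Jan 8.
Flight 2 in UTC: 11:08 PM − 4:00 = 7:08 PM on Jan 8.
+5 hours 45 minutes → arrive 12:53 AM UTC on Jan 9.
Flight 1 lands earlier by 8 hours 8 minutes.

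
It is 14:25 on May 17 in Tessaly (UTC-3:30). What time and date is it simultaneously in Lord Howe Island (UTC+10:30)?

04:25 on May 18

In UTC: 14:25 + 3:30 = 17:55 on May 17.
Lord Howe Island is UTC+10:30: 17:55 + 10:30 = 04:25 on May 18.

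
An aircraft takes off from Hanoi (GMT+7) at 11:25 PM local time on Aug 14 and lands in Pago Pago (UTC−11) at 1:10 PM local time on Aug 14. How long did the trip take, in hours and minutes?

Departure in UTC: 11:25 PM − 7:00 = 4:25 PM on Aug 14.
Arrival in UTC: 1:10 PM + 11:00 = 12:10 AM on Aug 15.
Elapsed = 12:10 AM − 4:25 PM (+1 day) = 7 hours 45 minutes.

7 hours 45 minutes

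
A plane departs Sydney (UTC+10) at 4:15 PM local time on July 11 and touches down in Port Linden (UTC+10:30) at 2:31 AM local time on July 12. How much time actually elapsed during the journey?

9 hours 46 minutes

Port Linden is 0:30 ahead of Sydney.
Clock-face elapsed time (ignoring zones) is 10 hours 16 minutes.
Actual elapsed = 10 hours 16 minutes − 0:30 = 9 hours 46 minutes.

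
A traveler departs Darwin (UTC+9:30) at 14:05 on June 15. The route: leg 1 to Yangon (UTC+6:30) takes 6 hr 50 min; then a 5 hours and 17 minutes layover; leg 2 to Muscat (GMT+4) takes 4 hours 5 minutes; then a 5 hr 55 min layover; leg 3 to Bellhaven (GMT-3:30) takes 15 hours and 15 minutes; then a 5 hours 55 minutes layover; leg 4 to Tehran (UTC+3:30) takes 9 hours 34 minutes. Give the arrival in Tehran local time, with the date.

Convert departure to UTC: 14:05 − 9:30 = 04:35 UTC on Jun 15.
Add 6 hours 50 minutes leg 1 → 11:25 UTC.
Add 5 hours 17 minutes layover in Yangon → 16:42 UTC.
Add 4 hours and 5 minutes leg 2 → 20:47 UTC.
Add 5 hours and 55 minutes layover in Muscat → 02:42 UTC (Jun 16).
Add 15 hours and 15 minutes leg 3 → 17:57 UTC.
Add 5 hours 55 minutes layover in Bellhaven → 23:52 UTC.
Add 9 hours and 34 minutes leg 4 → 09:26 UTC (Jun 17).
Tehran is UTC+3:30, so local arrival = 09:26 + 3:30 = 12:56 on Jun 17.

12:56 on June 17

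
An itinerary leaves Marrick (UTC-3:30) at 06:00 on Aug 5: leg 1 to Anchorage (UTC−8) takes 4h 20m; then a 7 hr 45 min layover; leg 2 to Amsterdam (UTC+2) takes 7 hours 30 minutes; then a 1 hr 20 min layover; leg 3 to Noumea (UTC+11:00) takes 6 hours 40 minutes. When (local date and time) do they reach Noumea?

Convert departure to UTC: 06:00 + 3:30 = 09:30 UTC on Aug 5.
Add 4 hours and 20 minutes leg 1 → 13:50 UTC.
Add 7 hours 45 minutes layover in Anchorage → 21:35 UTC.
Add 7 hours and 30 minutes leg 2 → 05:05 UTC (Aug 6).
Add 1 hour and 20 minutes layover in Amsterdam → 06:25 UTC.
Add 6 hours and 40 minutes leg 3 → 13:05 UTC.
Noumea is UTC+11:00, so local arrival = 13:05 + 11:00 = 00:05 on Aug 7.

00:05 on August 7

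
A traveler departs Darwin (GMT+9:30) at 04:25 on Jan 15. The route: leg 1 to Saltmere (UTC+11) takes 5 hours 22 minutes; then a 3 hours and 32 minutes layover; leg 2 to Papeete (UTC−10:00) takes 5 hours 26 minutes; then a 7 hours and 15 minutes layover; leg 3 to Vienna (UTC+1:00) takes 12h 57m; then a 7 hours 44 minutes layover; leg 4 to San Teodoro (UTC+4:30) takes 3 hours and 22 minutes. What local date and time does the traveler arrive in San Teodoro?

Convert departure to UTC: 04:25 − 9:30 = 18:55 UTC on Jan 14.
Add 5 hours 22 minutes leg 1 → 00:17 UTC (Jan 15).
Add 3 hours and 32 minutes layover in Saltmere → 03:49 UTC.
Add 5 hours and 26 minutes leg 2 → 09:15 UTC.
Add 7 hours and 15 minutes layover in Papeete → 16:30 UTC.
Add 12 hours 57 minutes leg 3 → 05:27 UTC (Jan 16).
Add 7 hours and 44 minutes layover in Vienna → 13:11 UTC.
Add 3 hours and 22 minutes leg 4 → 16:33 UTC.
San Teodoro is UTC+4:30, so local arrival = 16:33 + 4:30 = 21:03 on Jan 16.

21:03 on January 16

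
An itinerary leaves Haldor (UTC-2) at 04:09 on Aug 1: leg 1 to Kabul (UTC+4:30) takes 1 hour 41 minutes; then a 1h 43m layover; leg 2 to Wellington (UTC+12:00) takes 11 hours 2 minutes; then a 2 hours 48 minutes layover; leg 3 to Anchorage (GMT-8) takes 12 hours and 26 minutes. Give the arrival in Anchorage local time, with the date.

Convert departure to UTC: 04:09 + 2:00 = 06:09 UTC on Aug 1.
Add 1 hour and 41 minutes leg 1 → 07:50 UTC.
Add 1 hour and 43 minutes layover in Kabul → 09:33 UTC.
Add 11 hours and 2 minutes leg 2 → 20:35 UTC.
Add 2 hours 48 minutes layover in Wellington → 23:23 UTC.
Add 12 hours and 26 minutes leg 3 → 11:49 UTC (Aug 2).
Anchorage is UTC−8:00, so local arrival = 11:49 − 8:00 = 03:49 on Aug 2.

03:49 on August 2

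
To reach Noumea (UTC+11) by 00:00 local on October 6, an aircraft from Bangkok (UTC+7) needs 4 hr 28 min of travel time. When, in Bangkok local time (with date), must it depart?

Target arrival in UTC: 00:00 − 11:00 = 13:00 on Oct 5.
Subtract 4 hours 28 minutes → departure 08:32 UTC on Oct 5.
Bangkok is UTC+7:00: 08:32 + 7:00 = 15:32 on Oct 5.

15:32 on Oct 5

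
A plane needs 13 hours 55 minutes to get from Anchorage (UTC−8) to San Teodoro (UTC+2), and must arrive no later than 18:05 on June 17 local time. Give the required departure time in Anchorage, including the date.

18:10 on June 16

Target arrival in UTC: 18:05 − 2:00 = 16:05 on Jun 17.
Subtract 13 hours 55 minutes → departure 02:10 UTC on Jun 17.
Anchorage is UTC−8:00: 02:10 − 8:00 = 18:10 on Jun 16.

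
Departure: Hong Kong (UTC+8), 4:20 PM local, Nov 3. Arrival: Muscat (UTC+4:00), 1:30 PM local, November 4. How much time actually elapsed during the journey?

25 hours 10 minutes

Departure in UTC: 4:20 PM − 8:00 = 8:20 AM on Nov 3.
Arrival in UTC: 1:30 PM − 4:00 = 9:30 AM on Nov 4.
Elapsed = 9:30 AM − 8:20 AM (+1 day) = 25 hours 10 minutes.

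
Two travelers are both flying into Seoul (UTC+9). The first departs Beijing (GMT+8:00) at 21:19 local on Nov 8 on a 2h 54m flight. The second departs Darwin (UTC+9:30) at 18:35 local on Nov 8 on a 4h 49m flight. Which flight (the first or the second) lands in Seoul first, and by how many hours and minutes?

Flight 1 in UTC: 21:19 − 8:00 = 13:19 on Nov 8.
+2 hours and 54 minutes → arrive 16:13 UTC on Nov 8.
Flight 2 in UTC: 18:35 − 9:30 = 09:05 on Nov 8.
+4 hours and 49 minutes → arrive 13:54 UTC on Nov 8.
Flight 2 lands earlier by 2 hours 19 minutes.

the second, by 2 hours 19 minutes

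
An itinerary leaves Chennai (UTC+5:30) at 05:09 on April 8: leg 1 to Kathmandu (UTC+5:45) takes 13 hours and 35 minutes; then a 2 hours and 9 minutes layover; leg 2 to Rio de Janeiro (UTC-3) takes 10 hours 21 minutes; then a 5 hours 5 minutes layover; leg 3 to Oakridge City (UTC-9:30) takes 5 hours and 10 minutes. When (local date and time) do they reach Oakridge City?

Convert departure to UTC: 05:09 − 5:30 = 23:39 UTC on Apr 7.
Add 13 hours 35 minutes leg 1 → 13:14 UTC (Apr 8).
Add 2 hours 9 minutes layover in Kathmandu → 15:23 UTC.
Add 10 hours and 21 minutes leg 2 → 01:44 UTC (Apr 9).
Add 5 hours and 5 minutes layover in Rio de Janeiro → 06:49 UTC.
Add 5 hours 10 minutes leg 3 → 11:59 UTC.
Oakridge City is UTC−9:30, so local arrival = 11:59 − 9:30 = 02:29 on Apr 9.

02:29 on April 9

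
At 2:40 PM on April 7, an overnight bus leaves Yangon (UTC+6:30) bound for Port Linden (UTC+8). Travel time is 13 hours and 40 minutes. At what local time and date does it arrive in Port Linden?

Convert departure to UTC: 2:40 PM − 6:30 = 8:10 AM UTC on Apr 7.
Add 13 hours 40 minutes travel time → 9:50 PM UTC.
Port Linden is UTC+8:00, so local arrival = 9:50 PM + 8:00 = 5:50 AM on Apr 8.

5:50 AM on April 8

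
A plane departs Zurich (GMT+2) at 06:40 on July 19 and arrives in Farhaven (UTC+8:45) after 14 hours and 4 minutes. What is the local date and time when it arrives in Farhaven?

Farhaven is 6:45 ahead of Zurich.
After 14 hours 4 minutes it is 20:44 in Zurich.
Shift by the zone difference: 20:44 + 6:45 = 03:29 on Jul 20 in Farhaven.

03:29 on July 20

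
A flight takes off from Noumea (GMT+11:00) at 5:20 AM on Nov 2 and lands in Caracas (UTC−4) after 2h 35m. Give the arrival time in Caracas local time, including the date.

4:55 PM on Nov 1

Convert departure to UTC: 5:20 AM − 11:00 = 6:20 PM UTC on Nov 1.
Add 2 hours 35 minutes travel time → 8:55 PM UTC.
Caracas is UTC−4:00, so local arrival = 8:55 PM − 4:00 = 4:55 PM on Nov 1.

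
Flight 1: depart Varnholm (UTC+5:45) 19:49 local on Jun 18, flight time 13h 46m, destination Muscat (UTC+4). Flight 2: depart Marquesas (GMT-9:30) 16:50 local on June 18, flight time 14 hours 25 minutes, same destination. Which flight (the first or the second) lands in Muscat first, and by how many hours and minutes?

Flight 1 in UTC: 19:49 − 5:45 = 14:04 on Jun 18.
+13 hours and 46 minutes → arrive 03:50 UTC on Jun 19.
Flight 2 in UTC: 16:50 + 9:30 = 02:20 on Jun 19.
+14 hours and 25 minutes → arrive 16:45 UTC on Jun 19.
Flight 1 lands earlier by 12 hours 55 minutes.

the first, by 12 hours 55 minutes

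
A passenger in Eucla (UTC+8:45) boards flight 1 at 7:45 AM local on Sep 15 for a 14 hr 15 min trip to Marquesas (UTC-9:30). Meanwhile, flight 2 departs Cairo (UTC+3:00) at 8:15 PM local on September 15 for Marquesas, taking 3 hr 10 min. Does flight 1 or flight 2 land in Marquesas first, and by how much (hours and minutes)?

the first, by 7 hours 10 minutes

Flight 1 in UTC: 7:45 AM − 8:45 = 11:00 PM on Sep 14.
+14 hours 15 minutes → arrive 1:15 PM UTC on Sep 15.
Flight 2 in UTC: 8:15 PM − 3:00 = 5:15 PM on Sep 15.
+3 hours and 10 minutes → arrive 8:25 PM UTC on Sep 15.
Flight 1 lands earlier by 7 hours 10 minutes.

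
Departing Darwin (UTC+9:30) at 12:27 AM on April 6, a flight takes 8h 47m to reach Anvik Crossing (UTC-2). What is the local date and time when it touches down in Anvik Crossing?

Anvik Crossing is 11:30 behind Darwin.
After 8 hours 47 minutes it is 9:14 AM in Darwin.
Shift by the zone difference: 9:14 AM − 11:30 = 9:44 PM on Apr 5 in Anvik Crossing.

9:44 PM on Apr 5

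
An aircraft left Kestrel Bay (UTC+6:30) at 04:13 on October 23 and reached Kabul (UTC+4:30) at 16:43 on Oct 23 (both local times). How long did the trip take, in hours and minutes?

Departure in UTC: 04:13 − 6:30 = 21:43 on Oct 22.
Arrival in UTC: 16:43 − 4:30 = 12:13 on Oct 23.
Elapsed = 12:13 − 21:43 (+1 day) = 14 hours 30 minutes.

14 hours 30 minutes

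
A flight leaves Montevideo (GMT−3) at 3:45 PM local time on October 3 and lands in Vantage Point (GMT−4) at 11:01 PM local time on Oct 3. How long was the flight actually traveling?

8 hours 16 minutes

Vantage Point is 1:00 behind Montevideo.
Clock-face elapsed time (ignoring zones) is 7 hours 16 minutes.
Actual elapsed = 7 hours 16 minutes + 1:00 = 8 hours 16 minutes.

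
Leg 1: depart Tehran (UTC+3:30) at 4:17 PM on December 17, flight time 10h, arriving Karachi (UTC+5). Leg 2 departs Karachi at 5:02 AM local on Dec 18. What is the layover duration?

Convert departure to UTC: 4:17 PM − 3:30 = 12:47 PM UTC on Dec 17.
Add 10 hours flight time → 10:47 PM UTC.
Karachi is UTC+5:00, so local arrival = 10:47 PM + 5:00 = 3:47 AM on Dec 18.
Layover = 5:02 AM − 3:47 AM = 1 hour 15 minutes.

1 hour 15 minutes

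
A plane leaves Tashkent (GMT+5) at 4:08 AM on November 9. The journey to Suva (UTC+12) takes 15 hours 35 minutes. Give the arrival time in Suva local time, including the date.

Convert departure to UTC: 4:08 AM − 5:00 = 11:08 PM UTC on Nov 8.
Add 15 hours 35 minutes travel time → 2:43 PM UTC (Nov 9).
Suva is UTC+12:00, so local arrival = 2:43 PM + 12:00 = 2:43 AM on Nov 10.

2:43 AM on November 10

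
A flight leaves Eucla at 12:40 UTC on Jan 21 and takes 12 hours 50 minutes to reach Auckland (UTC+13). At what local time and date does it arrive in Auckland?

14:30 on Jan 22

Departure is given in UTC: 12:40 on Jan 21.
Add 12 hours and 50 minutes → 01:30 UTC (Jan 22).
Auckland is UTC+13:00: 01:30 + 13:00 = 14:30 on Jan 22.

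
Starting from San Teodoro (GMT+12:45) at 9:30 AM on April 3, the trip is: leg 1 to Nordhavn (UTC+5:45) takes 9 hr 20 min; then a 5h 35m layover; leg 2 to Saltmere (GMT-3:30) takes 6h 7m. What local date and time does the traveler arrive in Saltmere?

Convert departure to UTC: 9:30 AM − 12:45 = 8:45 PM UTC on Apr 2.
Add 9 hours 20 minutes leg 1 → 6:05 AM UTC (Apr 3).
Add 5 hours 35 minutes layover in Nordhavn → 11:40 AM UTC.
Add 6 hours and 7 minutes leg 2 → 5:47 PM UTC.
Saltmere is UTC−3:30, so local arrival = 5:47 PM − 3:30 = 2:17 PM on Apr 3.

2:17 PM on April 3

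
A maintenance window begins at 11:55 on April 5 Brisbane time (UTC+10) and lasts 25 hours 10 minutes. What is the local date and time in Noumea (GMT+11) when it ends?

14:05 on Apr 6

Convert start to UTC: 11:55 − 10:00 = 01:55 UTC on Apr 5.
Add 25 hours 10 minutes duration → 03:05 UTC (Apr 6).
Noumea is UTC+11:00, so local end time = 03:05 + 11:00 = 14:05 on Apr 6.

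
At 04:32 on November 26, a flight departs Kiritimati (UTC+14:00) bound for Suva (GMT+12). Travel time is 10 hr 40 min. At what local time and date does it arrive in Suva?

Suva is 2:00 behind Kiritimati.
After 10 hours and 40 minutes it is 15:12 in Kiritimati.
Shift by the zone difference: 15:12 − 2:00 = 13:12 on Nov 26 in Suva.

13:12 on Nov 26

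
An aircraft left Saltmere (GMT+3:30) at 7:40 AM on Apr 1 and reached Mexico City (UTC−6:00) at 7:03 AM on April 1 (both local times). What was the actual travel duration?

Departure in UTC: 7:40 AM − 3:30 = 4:10 AM on Apr 1.
Arrival in UTC: 7:03 AM + 6:00 = 1:03 PM on Apr 1.
Elapsed = 1:03 PM − 4:10 AM = 8 hours 53 minutes.

8 hours 53 minutes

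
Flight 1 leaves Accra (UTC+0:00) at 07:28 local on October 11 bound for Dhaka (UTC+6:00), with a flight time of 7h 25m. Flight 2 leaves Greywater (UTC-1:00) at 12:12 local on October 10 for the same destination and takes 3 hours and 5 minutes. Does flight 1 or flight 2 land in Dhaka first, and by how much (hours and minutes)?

the second, by 22 hours 36 minutes

Flight 1 departs at 07:28 UTC (Oct 11).
+7 hours and 25 minutes → arrive 14:53 UTC on Oct 11.
Flight 2 in UTC: 12:12 + 1:00 = 13:12 on Oct 10.
+3 hours 5 minutes → arrive 16:17 UTC on Oct 10.
Flight 2 lands earlier by 22 hours 36 minutes.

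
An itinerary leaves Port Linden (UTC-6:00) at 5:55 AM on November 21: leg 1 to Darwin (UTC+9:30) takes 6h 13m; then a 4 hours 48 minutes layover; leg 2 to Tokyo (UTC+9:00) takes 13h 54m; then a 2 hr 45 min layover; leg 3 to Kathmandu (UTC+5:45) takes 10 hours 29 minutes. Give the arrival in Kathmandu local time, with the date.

7:49 AM on November 23

Convert departure to UTC: 5:55 AM + 6:00 = 11:55 AM UTC on Nov 21.
Add 6 hours 13 minutes leg 1 → 6:08 PM UTC.
Add 4 hours and 48 minutes layover in Darwin → 10:56 PM UTC.
Add 13 hours 54 minutes leg 2 → 12:50 PM UTC (Nov 22).
Add 2 hours and 45 minutes layover in Tokyo → 3:35 PM UTC.
Add 10 hours and 29 minutes leg 3 → 2:04 AM UTC (Nov 23).
Kathmandu is UTC+5:45, so local arrival = 2:04 AM + 5:45 = 7:49 AM on Nov 23.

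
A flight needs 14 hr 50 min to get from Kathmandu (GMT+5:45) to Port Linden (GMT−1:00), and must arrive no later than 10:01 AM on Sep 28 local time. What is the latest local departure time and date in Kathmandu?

Target arrival in UTC: 10:01 AM + 1:00 = 11:01 AM on Sep 28.
Subtract 14 hours and 50 minutes → departure 8:11 PM UTC on Sep 27.
Kathmandu is UTC+5:45: 8:11 PM + 5:45 = 1:56 AM on Sep 28.

1:56 AM on Sep 28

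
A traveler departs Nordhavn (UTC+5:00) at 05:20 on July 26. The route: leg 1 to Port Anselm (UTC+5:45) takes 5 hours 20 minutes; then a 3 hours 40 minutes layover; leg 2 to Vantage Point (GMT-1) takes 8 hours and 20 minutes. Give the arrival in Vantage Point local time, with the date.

16:40 on July 26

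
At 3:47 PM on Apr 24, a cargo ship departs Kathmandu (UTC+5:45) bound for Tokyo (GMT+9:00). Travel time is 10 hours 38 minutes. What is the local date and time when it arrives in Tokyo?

Convert departure to UTC: 3:47 PM − 5:45 = 10:02 AM UTC on Apr 24.
Add 10 hours 38 minutes travel time → 8:40 PM UTC.
Tokyo is UTC+9:00, so local arrival = 8:40 PM + 9:00 = 5:40 AM on Apr 25.

5:40 AM on April 25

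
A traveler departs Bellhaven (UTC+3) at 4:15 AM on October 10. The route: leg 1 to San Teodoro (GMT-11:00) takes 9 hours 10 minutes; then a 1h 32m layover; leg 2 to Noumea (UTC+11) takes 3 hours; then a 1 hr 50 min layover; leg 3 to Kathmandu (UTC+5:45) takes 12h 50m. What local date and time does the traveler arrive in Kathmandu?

Convert departure to UTC: 4:15 AM − 3:00 = 1:15 AM UTC on Oct 10.
Add 9 hours and 10 minutes leg 1 → 10:25 AM UTC.
Add 1 hour and 32 minutes layover in San Teodoro → 11:57 AM UTC.
Add 3 hours leg 2 → 2:57 PM UTC.
Add 1 hour 50 minutes layover in Noumea → 4:47 PM UTC.
Add 12 hours and 50 minutes leg 3 → 5:37 AM UTC (Oct 11).
Kathmandu is UTC+5:45, so local arrival = 5:37 AM + 5:45 = 11:22 AM on Oct 11.

11:22 AM on Oct 11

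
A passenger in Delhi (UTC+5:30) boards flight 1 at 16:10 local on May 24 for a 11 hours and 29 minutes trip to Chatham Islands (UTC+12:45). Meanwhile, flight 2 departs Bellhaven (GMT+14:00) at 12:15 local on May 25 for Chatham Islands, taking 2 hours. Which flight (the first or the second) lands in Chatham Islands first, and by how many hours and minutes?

the first, by 2 hours 6 minutes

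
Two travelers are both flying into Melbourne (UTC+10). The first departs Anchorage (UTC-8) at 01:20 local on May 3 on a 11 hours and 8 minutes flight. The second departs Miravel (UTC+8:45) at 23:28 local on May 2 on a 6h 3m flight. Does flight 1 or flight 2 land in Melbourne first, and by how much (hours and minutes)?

the second, by 23 hours 42 minutes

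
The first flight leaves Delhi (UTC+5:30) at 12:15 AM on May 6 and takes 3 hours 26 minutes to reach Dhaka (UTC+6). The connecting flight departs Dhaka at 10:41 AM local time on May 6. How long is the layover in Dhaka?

Convert departure to UTC: 12:15 AM − 5:30 = 6:45 PM UTC on May 5.
Add 3 hours and 26 minutes flight time → 10:11 PM UTC.
Dhaka is UTC+6:00, so local arrival = 10:11 PM + 6:00 = 4:11 AM on May 6.
Layover = 10:41 AM − 4:11 AM = 6 hours 30 minutes.

6 hours 30 minutes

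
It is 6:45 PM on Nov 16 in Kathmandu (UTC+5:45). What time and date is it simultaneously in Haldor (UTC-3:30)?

9:30 AM on November 16

In UTC: 6:45 PM − 5:45 = 1:00 PM on Nov 16.
Haldor is UTC−3:30: 1:00 PM − 3:30 = 9:30 AM on Nov 16.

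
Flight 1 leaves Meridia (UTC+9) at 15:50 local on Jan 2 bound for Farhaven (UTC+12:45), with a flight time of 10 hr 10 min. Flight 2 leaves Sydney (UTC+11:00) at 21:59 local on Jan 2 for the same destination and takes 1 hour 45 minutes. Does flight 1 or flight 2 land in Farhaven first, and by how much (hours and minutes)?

Flight 1 in UTC: 15:50 − 9:00 = 06:50 on Jan 2.
+10 hours and 10 minutes → arrive 17:00 UTC on Jan 2.
Flight 2 in UTC: 21:59 − 11:00 = 10:59 on Jan 2.
+1 hour and 45 minutes → arrive 12:44 UTC on Jan 2.
Flight 2 lands earlier by 4 hours 16 minutes.

the second, by 4 hours 16 minutes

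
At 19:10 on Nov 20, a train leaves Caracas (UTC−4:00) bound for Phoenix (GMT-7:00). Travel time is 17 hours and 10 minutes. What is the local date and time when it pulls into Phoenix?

09:20 on November 21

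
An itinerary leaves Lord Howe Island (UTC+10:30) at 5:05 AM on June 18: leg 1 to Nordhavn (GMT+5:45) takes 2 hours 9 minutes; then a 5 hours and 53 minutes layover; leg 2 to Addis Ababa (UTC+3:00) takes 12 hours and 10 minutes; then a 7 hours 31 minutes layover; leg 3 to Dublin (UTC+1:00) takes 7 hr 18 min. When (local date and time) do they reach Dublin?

Convert departure to UTC: 5:05 AM − 10:30 = 6:35 PM UTC on Jun 17.
Add 2 hours and 9 minutes leg 1 → 8:44 PM UTC.
Add 5 hours and 53 minutes layover in Nordhavn → 2:37 AM UTC (Jun 18).
Add 12 hours 10 minutes leg 2 → 2:47 PM UTC.
Add 7 hours and 31 minutes layover in Addis Ababa → 10:18 PM UTC.
Add 7 hours 18 minutes leg 3 → 5:36 AM UTC (Jun 19).
Dublin is UTC+1:00, so local arrival = 5:36 AM + 1:00 = 6:36 AM on Jun 19.

6:36 AM on June 19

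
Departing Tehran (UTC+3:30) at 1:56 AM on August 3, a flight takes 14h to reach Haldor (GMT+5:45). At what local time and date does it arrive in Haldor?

6:11 PM on August 3

Haldor is 2:15 ahead of Tehran.
After 14 hours it is 3:56 PM in Tehran.
Shift by the zone difference: 3:56 PM + 2:15 = 6:11 PM on Aug 3 in Haldor.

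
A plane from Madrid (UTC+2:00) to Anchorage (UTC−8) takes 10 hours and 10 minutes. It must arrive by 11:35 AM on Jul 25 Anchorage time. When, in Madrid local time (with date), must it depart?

11:25 AM on Jul 25

Target arrival in UTC: 11:35 AM + 8:00 = 7:35 PM on Jul 25.
Subtract 10 hours and 10 minutes → departure 9:25 AM UTC on Jul 25.
Madrid is UTC+2:00: 9:25 AM + 2:00 = 11:25 AM on Jul 25.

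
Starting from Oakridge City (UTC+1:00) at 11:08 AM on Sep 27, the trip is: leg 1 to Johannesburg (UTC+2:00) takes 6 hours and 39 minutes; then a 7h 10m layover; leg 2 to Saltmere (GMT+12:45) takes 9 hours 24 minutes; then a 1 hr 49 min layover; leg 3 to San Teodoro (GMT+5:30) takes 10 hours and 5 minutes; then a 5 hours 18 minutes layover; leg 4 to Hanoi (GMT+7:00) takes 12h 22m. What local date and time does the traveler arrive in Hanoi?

9:55 PM on Sep 29

Convert departure to UTC: 11:08 AM − 1:00 = 10:08 AM UTC on Sep 27.
Add 6 hours and 39 minutes leg 1 → 4:47 PM UTC.
Add 7 hours and 10 minutes layover in Johannesburg → 11:57 PM UTC.
Add 9 hours 24 minutes leg 2 → 9:21 AM UTC (Sep 28).
Add 1 hour and 49 minutes layover in Saltmere → 11:10 AM UTC.
Add 10 hours and 5 minutes leg 3 → 9:15 PM UTC.
Add 5 hours 18 minutes layover in San Teodoro → 2:33 AM UTC (Sep 29).
Add 12 hours and 22 minutes leg 4 → 2:55 PM UTC.
Hanoi is UTC+7:00, so local arrival = 2:55 PM + 7:00 = 9:55 PM on Sep 29.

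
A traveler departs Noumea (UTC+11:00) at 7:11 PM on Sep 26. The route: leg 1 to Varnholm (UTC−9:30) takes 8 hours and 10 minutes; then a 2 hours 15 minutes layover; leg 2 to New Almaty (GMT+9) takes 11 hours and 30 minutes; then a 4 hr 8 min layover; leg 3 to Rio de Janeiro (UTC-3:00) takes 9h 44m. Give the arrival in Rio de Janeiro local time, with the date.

4:58 PM on September 27

Convert departure to UTC: 7:11 PM − 11:00 = 8:11 AM UTC on Sep 26.
Add 8 hours 10 minutes leg 1 → 4:21 PM UTC.
Add 2 hours 15 minutes layover in Varnholm → 6:36 PM UTC.
Add 11 hours and 30 minutes leg 2 → 6:06 AM UTC (Sep 27).
Add 4 hours 8 minutes layover in New Almaty → 10:14 AM UTC.
Add 9 hours 44 minutes leg 3 → 7:58 PM UTC.
Rio de Janeiro is UTC−3:00, so local arrival = 7:58 PM − 3:00 = 4:58 PM on Sep 27.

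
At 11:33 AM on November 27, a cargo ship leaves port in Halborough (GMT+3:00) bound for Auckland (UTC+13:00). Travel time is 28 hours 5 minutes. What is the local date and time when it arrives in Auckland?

1:38 AM on November 29

Auckland is 10:00 ahead of Halborough.
After 28 hours and 5 minutes it is 3:38 PM (Nov 28) in Halborough.
Shift by the zone difference: 3:38 PM + 10:00 = 1:38 AM on Nov 29 in Auckland.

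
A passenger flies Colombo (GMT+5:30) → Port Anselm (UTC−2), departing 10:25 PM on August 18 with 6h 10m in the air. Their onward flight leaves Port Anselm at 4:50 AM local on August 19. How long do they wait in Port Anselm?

7 hours 45 minutes

Convert departure to UTC: 10:25 PM − 5:30 = 4:55 PM UTC on Aug 18.
Add 6 hours 10 minutes flight time → 11:05 PM UTC.
Port Anselm is UTC−2:00, so local arrival = 11:05 PM − 2:00 = 9:05 PM on Aug 18.
Layover = 4:50 AM − 9:05 PM (+1 day) = 7 hours 45 minutes.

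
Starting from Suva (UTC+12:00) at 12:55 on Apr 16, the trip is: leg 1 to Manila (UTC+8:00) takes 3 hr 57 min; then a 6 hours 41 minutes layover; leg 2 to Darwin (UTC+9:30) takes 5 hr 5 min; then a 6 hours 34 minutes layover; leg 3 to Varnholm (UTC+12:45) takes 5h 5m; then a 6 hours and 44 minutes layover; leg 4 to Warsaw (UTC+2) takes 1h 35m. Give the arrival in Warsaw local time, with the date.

Convert departure to UTC: 12:55 − 12:00 = 00:55 UTC on Apr 16.
Add 3 hours and 57 minutes leg 1 → 04:52 UTC.
Add 6 hours and 41 minutes layover in Manila → 11:33 UTC.
Add 5 hours and 5 minutes leg 2 → 16:38 UTC.
Add 6 hours 34 minutes layover in Darwin → 23:12 UTC.
Add 5 hours 5 minutes leg 3 → 04:17 UTC (Apr 17).
Add 6 hours and 44 minutes layover in Varnholm → 11:01 UTC.
Add 1 hour and 35 minutes leg 4 → 12:36 UTC.
Warsaw is UTC+2:00, so local arrival = 12:36 + 2:00 = 14:36 on Apr 17.

14:36 on April 17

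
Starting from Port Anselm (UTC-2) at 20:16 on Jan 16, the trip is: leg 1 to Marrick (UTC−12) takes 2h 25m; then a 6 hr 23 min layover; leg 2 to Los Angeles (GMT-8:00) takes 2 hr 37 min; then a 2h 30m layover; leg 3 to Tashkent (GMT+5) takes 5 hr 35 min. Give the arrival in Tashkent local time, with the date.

22:46 on Jan 17

Convert departure to UTC: 20:16 + 2:00 = 22:16 UTC on Jan 16.
Add 2 hours 25 minutes leg 1 → 00:41 UTC (Jan 17).
Add 6 hours and 23 minutes layover in Marrick → 07:04 UTC.
Add 2 hours and 37 minutes leg 2 → 09:41 UTC.
Add 2 hours 30 minutes layover in Los Angeles → 12:11 UTC.
Add 5 hours and 35 minutes leg 3 → 17:46 UTC.
Tashkent is UTC+5:00, so local arrival = 17:46 + 5:00 = 22:46 on Jan 17.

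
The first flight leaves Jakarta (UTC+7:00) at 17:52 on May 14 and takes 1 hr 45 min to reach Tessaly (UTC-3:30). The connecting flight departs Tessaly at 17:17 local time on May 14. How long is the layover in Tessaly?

Convert departure to UTC: 17:52 − 7:00 = 10:52 UTC on May 14.
Add 1 hour 45 minutes flight time → 12:37 UTC.
Tessaly is UTC−3:30, so local arrival = 12:37 − 3:30 = 09:07 on May 14.
Layover = 17:17 − 09:07 = 8 hours 10 minutes.

8 hours 10 minutes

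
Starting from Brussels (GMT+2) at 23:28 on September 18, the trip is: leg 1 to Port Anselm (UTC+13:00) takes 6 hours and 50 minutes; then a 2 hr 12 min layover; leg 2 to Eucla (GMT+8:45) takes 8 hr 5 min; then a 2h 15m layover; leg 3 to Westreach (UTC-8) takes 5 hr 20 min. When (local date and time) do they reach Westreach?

Convert departure to UTC: 23:28 − 2:00 = 21:28 UTC on Sep 18.
Add 6 hours 50 minutes leg 1 → 04:18 UTC (Sep 19).
Add 2 hours and 12 minutes layover in Port Anselm → 06:30 UTC.
Add 8 hours and 5 minutes leg 2 → 14:35 UTC.
Add 2 hours 15 minutes layover in Eucla → 16:50 UTC.
Add 5 hours and 20 minutes leg 3 → 22:10 UTC.
Westreach is UTC−8:00, so local arrival = 22:10 − 8:00 = 14:10 on Sep 19.

14:10 on Sep 19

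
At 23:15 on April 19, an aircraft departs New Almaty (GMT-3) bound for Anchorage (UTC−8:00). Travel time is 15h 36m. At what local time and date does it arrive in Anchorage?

Anchorage is 5:00 behind New Almaty.
After 15 hours and 36 minutes it is 14:51 (Apr 20) in New Almaty.
Shift by the zone difference: 14:51 − 5:00 = 09:51 on Apr 20 in Anchorage.

09:51 on April 20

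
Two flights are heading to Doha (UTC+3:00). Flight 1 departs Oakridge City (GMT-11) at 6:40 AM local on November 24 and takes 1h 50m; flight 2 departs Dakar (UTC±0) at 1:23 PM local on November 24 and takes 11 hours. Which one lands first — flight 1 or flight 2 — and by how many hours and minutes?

the first, by 4 hours 53 minutes

Flight 1 in UTC: 6:40 AM + 11:00 = 5:40 PM on Nov 24.
+1 hour and 50 minutes → arrive 7:30 PM UTC on Nov 24.
Flight 2 departs at 1:23 PM UTC (Nov 24).
+11 hours → arrive 12:23 AM UTC on Nov 25.
Flight 1 lands earlier by 4 hours 53 minutes.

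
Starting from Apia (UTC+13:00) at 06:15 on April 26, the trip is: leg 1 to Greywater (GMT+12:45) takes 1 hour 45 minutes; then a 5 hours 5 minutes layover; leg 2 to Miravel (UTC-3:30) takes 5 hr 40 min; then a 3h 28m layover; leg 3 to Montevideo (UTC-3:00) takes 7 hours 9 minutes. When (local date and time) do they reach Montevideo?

13:22 on Apr 26

Convert departure to UTC: 06:15 − 13:00 = 17:15 UTC on Apr 25.
Add 1 hour and 45 minutes leg 1 → 19:00 UTC.
Add 5 hours and 5 minutes layover in Greywater → 00:05 UTC (Apr 26).
Add 5 hours 40 minutes leg 2 → 05:45 UTC.
Add 3 hours and 28 minutes layover in Miravel → 09:13 UTC.
Add 7 hours and 9 minutes leg 3 → 16:22 UTC.
Montevideo is UTC−3:00, so local arrival = 16:22 − 3:00 = 13:22 on Apr 26.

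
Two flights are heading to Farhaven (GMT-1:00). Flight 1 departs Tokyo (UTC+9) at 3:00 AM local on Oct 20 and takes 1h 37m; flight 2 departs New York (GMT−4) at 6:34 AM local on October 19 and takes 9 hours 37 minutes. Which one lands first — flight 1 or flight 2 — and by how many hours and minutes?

the first, by 34 minutes

Flight 1 in UTC: 3:00 AM − 9:00 = 6:00 PM on Oct 19.
+1 hour and 37 minutes → arrive 7:37 PM UTC on Oct 19.
Flight 2 in UTC: 6:34 AM + 4:00 = 10:34 AM on Oct 19.
+9 hours and 37 minutes → arrive 8:11 PM UTC on Oct 19.
Flight 1 lands earlier by 34 minutes.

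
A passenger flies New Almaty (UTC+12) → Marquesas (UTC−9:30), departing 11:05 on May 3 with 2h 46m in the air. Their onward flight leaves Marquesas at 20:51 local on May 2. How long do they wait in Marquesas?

4 hours 30 minutes

Convert departure to UTC: 11:05 − 12:00 = 23:05 UTC on May 2.
Add 2 hours 46 minutes flight time → 01:51 UTC (May 3).
Marquesas is UTC−9:30, so local arrival = 01:51 − 9:30 = 16:21 on May 2.
Layover = 20:51 − 16:21 = 4 hours 30 minutes.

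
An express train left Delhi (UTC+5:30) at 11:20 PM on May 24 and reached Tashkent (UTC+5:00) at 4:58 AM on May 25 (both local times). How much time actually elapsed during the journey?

Departure in UTC: 11:20 PM − 5:30 = 5:50 PM on May 24.
Arrival in UTC: 4:58 AM − 5:00 = 11:58 PM on May 24.
Elapsed = 11:58 PM − 5:50 PM = 6 hours 8 minutes.

6 hours 8 minutes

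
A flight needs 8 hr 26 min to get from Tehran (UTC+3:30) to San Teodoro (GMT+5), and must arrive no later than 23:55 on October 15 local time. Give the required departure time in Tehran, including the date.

Target arrival in UTC: 23:55 − 5:00 = 18:55 on Oct 15.
Subtract 8 hours 26 minutes → departure 10:29 UTC on Oct 15.
Tehran is UTC+3:30: 10:29 + 3:30 = 13:59 on Oct 15.

13:59 on Oct 15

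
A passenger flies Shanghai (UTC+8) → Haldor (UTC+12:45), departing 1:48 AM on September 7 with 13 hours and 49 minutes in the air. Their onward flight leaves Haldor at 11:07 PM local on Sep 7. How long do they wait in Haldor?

Convert departure to UTC: 1:48 AM − 8:00 = 5:48 PM UTC on Sep 6.
Add 13 hours 49 minutes flight time → 7:37 AM UTC (Sep 7).
Haldor is UTC+12:45, so local arrival = 7:37 AM + 12:45 = 8:22 PM on Sep 7.
Layover = 11:07 PM − 8:22 PM = 2 hours 45 minutes.

2 hours 45 minutes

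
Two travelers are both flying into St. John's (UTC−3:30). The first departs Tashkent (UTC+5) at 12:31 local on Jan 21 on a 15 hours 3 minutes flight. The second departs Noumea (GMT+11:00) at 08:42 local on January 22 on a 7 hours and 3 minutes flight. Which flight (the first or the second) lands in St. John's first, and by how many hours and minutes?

the first, by 6 hours 11 minutes

Flight 1 in UTC: 12:31 − 5:00 = 07:31 on Jan 21.
+15 hours and 3 minutes → arrive 22:34 UTC on Jan 21.
Flight 2 in UTC: 08:42 − 11:00 = 21:42 on Jan 21.
+7 hours 3 minutes → arrive 04:45 UTC on Jan 22.
Flight 1 lands earlier by 6 hours 11 minutes.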